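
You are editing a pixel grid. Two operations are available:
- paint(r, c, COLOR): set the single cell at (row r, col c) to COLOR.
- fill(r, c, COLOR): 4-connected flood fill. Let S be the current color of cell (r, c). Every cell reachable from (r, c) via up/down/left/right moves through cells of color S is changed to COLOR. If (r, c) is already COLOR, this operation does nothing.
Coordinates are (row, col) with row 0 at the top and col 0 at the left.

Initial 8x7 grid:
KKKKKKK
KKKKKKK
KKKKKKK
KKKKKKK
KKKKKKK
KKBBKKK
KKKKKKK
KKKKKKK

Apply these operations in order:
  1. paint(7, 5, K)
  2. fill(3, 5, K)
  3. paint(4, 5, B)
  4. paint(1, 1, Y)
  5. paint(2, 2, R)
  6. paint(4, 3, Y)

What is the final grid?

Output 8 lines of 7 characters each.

After op 1 paint(7,5,K):
KKKKKKK
KKKKKKK
KKKKKKK
KKKKKKK
KKKKKKK
KKBBKKK
KKKKKKK
KKKKKKK
After op 2 fill(3,5,K) [0 cells changed]:
KKKKKKK
KKKKKKK
KKKKKKK
KKKKKKK
KKKKKKK
KKBBKKK
KKKKKKK
KKKKKKK
After op 3 paint(4,5,B):
KKKKKKK
KKKKKKK
KKKKKKK
KKKKKKK
KKKKKBK
KKBBKKK
KKKKKKK
KKKKKKK
After op 4 paint(1,1,Y):
KKKKKKK
KYKKKKK
KKKKKKK
KKKKKKK
KKKKKBK
KKBBKKK
KKKKKKK
KKKKKKK
After op 5 paint(2,2,R):
KKKKKKK
KYKKKKK
KKRKKKK
KKKKKKK
KKKKKBK
KKBBKKK
KKKKKKK
KKKKKKK
After op 6 paint(4,3,Y):
KKKKKKK
KYKKKKK
KKRKKKK
KKKKKKK
KKKYKBK
KKBBKKK
KKKKKKK
KKKKKKK

Answer: KKKKKKK
KYKKKKK
KKRKKKK
KKKKKKK
KKKYKBK
KKBBKKK
KKKKKKK
KKKKKKK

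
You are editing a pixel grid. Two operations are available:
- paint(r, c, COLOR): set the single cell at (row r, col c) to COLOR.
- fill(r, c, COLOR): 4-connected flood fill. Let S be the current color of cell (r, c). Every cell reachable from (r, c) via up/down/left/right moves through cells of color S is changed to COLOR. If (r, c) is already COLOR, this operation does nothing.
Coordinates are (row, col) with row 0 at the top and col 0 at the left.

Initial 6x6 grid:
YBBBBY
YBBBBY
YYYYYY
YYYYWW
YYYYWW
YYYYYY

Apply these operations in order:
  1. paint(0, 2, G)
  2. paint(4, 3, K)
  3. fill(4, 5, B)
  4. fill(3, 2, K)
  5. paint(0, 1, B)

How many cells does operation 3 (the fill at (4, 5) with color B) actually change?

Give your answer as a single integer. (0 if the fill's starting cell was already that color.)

Answer: 4

Derivation:
After op 1 paint(0,2,G):
YBGBBY
YBBBBY
YYYYYY
YYYYWW
YYYYWW
YYYYYY
After op 2 paint(4,3,K):
YBGBBY
YBBBBY
YYYYYY
YYYYWW
YYYKWW
YYYYYY
After op 3 fill(4,5,B) [4 cells changed]:
YBGBBY
YBBBBY
YYYYYY
YYYYBB
YYYKBB
YYYYYY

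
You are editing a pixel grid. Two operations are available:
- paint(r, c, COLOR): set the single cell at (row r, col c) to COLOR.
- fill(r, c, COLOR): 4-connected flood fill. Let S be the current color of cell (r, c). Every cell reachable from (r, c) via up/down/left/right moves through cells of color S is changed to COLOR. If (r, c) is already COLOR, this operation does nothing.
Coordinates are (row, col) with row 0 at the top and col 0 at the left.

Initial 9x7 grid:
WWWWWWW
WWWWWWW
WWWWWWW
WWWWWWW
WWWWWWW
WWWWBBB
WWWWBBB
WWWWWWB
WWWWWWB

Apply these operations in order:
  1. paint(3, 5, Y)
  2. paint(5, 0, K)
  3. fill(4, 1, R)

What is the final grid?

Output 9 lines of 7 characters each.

After op 1 paint(3,5,Y):
WWWWWWW
WWWWWWW
WWWWWWW
WWWWWYW
WWWWWWW
WWWWBBB
WWWWBBB
WWWWWWB
WWWWWWB
After op 2 paint(5,0,K):
WWWWWWW
WWWWWWW
WWWWWWW
WWWWWYW
WWWWWWW
KWWWBBB
WWWWBBB
WWWWWWB
WWWWWWB
After op 3 fill(4,1,R) [53 cells changed]:
RRRRRRR
RRRRRRR
RRRRRRR
RRRRRYR
RRRRRRR
KRRRBBB
RRRRBBB
RRRRRRB
RRRRRRB

Answer: RRRRRRR
RRRRRRR
RRRRRRR
RRRRRYR
RRRRRRR
KRRRBBB
RRRRBBB
RRRRRRB
RRRRRRB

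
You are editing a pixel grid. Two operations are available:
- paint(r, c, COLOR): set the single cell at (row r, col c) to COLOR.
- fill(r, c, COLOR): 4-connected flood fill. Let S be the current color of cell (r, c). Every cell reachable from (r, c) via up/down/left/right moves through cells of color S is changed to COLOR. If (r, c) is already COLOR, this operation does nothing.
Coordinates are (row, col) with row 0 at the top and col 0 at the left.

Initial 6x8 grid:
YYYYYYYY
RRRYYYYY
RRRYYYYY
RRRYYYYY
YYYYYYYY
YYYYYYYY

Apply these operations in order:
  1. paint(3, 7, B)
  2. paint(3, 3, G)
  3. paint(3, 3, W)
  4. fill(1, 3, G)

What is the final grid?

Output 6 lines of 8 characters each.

After op 1 paint(3,7,B):
YYYYYYYY
RRRYYYYY
RRRYYYYY
RRRYYYYB
YYYYYYYY
YYYYYYYY
After op 2 paint(3,3,G):
YYYYYYYY
RRRYYYYY
RRRYYYYY
RRRGYYYB
YYYYYYYY
YYYYYYYY
After op 3 paint(3,3,W):
YYYYYYYY
RRRYYYYY
RRRYYYYY
RRRWYYYB
YYYYYYYY
YYYYYYYY
After op 4 fill(1,3,G) [37 cells changed]:
GGGGGGGG
RRRGGGGG
RRRGGGGG
RRRWGGGB
GGGGGGGG
GGGGGGGG

Answer: GGGGGGGG
RRRGGGGG
RRRGGGGG
RRRWGGGB
GGGGGGGG
GGGGGGGG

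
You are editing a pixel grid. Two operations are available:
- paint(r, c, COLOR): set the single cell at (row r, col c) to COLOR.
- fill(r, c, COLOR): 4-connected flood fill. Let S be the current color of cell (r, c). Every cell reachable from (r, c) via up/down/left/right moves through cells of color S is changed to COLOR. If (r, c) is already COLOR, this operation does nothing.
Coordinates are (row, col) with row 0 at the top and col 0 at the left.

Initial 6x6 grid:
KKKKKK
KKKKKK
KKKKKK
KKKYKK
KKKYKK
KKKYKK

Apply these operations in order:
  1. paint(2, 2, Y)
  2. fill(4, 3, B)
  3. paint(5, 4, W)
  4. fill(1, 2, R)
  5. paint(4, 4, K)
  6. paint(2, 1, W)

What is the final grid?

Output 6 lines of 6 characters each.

Answer: RRRRRR
RRRRRR
RWYRRR
RRRBRR
RRRBKR
RRRBWR

Derivation:
After op 1 paint(2,2,Y):
KKKKKK
KKKKKK
KKYKKK
KKKYKK
KKKYKK
KKKYKK
After op 2 fill(4,3,B) [3 cells changed]:
KKKKKK
KKKKKK
KKYKKK
KKKBKK
KKKBKK
KKKBKK
After op 3 paint(5,4,W):
KKKKKK
KKKKKK
KKYKKK
KKKBKK
KKKBKK
KKKBWK
After op 4 fill(1,2,R) [31 cells changed]:
RRRRRR
RRRRRR
RRYRRR
RRRBRR
RRRBRR
RRRBWR
After op 5 paint(4,4,K):
RRRRRR
RRRRRR
RRYRRR
RRRBRR
RRRBKR
RRRBWR
After op 6 paint(2,1,W):
RRRRRR
RRRRRR
RWYRRR
RRRBRR
RRRBKR
RRRBWR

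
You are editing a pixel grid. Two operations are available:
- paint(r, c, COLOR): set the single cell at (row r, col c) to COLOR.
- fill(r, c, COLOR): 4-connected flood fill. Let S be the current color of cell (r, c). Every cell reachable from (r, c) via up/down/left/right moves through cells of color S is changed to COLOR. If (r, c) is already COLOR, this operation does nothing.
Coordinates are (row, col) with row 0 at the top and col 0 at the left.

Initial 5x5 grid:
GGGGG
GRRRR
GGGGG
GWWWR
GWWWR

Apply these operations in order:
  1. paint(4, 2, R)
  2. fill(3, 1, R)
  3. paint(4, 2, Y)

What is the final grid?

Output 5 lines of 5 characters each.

After op 1 paint(4,2,R):
GGGGG
GRRRR
GGGGG
GWWWR
GWRWR
After op 2 fill(3,1,R) [5 cells changed]:
GGGGG
GRRRR
GGGGG
GRRRR
GRRRR
After op 3 paint(4,2,Y):
GGGGG
GRRRR
GGGGG
GRRRR
GRYRR

Answer: GGGGG
GRRRR
GGGGG
GRRRR
GRYRR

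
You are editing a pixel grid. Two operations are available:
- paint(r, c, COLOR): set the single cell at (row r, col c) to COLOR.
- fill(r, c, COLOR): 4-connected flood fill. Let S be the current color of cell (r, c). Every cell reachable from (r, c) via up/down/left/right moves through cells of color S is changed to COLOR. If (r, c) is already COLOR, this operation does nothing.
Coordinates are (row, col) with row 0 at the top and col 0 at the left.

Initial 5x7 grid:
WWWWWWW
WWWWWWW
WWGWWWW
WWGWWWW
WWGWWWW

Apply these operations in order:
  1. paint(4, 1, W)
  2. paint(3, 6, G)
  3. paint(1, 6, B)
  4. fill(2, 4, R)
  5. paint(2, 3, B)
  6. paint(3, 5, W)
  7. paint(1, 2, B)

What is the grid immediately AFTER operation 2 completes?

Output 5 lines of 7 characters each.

Answer: WWWWWWW
WWWWWWW
WWGWWWW
WWGWWWG
WWGWWWW

Derivation:
After op 1 paint(4,1,W):
WWWWWWW
WWWWWWW
WWGWWWW
WWGWWWW
WWGWWWW
After op 2 paint(3,6,G):
WWWWWWW
WWWWWWW
WWGWWWW
WWGWWWG
WWGWWWW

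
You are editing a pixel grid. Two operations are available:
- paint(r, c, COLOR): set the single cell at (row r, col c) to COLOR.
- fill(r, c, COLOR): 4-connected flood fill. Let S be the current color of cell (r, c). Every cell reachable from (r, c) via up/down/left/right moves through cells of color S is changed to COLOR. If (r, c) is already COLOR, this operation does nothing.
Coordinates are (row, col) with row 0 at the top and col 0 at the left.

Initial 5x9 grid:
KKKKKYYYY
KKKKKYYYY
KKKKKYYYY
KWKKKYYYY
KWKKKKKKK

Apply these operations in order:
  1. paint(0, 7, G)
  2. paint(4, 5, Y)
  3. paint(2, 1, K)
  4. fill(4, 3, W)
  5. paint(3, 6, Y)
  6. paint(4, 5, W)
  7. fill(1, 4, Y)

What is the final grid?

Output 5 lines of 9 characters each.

Answer: YYYYYYYGY
YYYYYYYYY
YYYYYYYYY
YYYYYYYYY
YYYYYYKKK

Derivation:
After op 1 paint(0,7,G):
KKKKKYYGY
KKKKKYYYY
KKKKKYYYY
KWKKKYYYY
KWKKKKKKK
After op 2 paint(4,5,Y):
KKKKKYYGY
KKKKKYYYY
KKKKKYYYY
KWKKKYYYY
KWKKKYKKK
After op 3 paint(2,1,K):
KKKKKYYGY
KKKKKYYYY
KKKKKYYYY
KWKKKYYYY
KWKKKYKKK
After op 4 fill(4,3,W) [23 cells changed]:
WWWWWYYGY
WWWWWYYYY
WWWWWYYYY
WWWWWYYYY
WWWWWYKKK
After op 5 paint(3,6,Y):
WWWWWYYGY
WWWWWYYYY
WWWWWYYYY
WWWWWYYYY
WWWWWYKKK
After op 6 paint(4,5,W):
WWWWWYYGY
WWWWWYYYY
WWWWWYYYY
WWWWWYYYY
WWWWWWKKK
After op 7 fill(1,4,Y) [26 cells changed]:
YYYYYYYGY
YYYYYYYYY
YYYYYYYYY
YYYYYYYYY
YYYYYYKKK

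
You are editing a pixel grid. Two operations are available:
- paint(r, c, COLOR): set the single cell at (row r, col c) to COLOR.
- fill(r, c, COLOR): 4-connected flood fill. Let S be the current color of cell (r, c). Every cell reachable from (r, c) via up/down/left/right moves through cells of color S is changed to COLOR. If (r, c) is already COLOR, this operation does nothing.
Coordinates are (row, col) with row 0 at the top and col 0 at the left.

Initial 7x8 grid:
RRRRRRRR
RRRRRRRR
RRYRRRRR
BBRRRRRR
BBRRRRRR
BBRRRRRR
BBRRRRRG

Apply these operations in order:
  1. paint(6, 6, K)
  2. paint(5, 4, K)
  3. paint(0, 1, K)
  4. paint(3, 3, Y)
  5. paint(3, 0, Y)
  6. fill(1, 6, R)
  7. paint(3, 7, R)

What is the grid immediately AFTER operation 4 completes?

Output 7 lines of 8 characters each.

After op 1 paint(6,6,K):
RRRRRRRR
RRRRRRRR
RRYRRRRR
BBRRRRRR
BBRRRRRR
BBRRRRRR
BBRRRRKG
After op 2 paint(5,4,K):
RRRRRRRR
RRRRRRRR
RRYRRRRR
BBRRRRRR
BBRRRRRR
BBRRKRRR
BBRRRRKG
After op 3 paint(0,1,K):
RKRRRRRR
RRRRRRRR
RRYRRRRR
BBRRRRRR
BBRRRRRR
BBRRKRRR
BBRRRRKG
After op 4 paint(3,3,Y):
RKRRRRRR
RRRRRRRR
RRYRRRRR
BBRYRRRR
BBRRRRRR
BBRRKRRR
BBRRRRKG

Answer: RKRRRRRR
RRRRRRRR
RRYRRRRR
BBRYRRRR
BBRRRRRR
BBRRKRRR
BBRRRRKG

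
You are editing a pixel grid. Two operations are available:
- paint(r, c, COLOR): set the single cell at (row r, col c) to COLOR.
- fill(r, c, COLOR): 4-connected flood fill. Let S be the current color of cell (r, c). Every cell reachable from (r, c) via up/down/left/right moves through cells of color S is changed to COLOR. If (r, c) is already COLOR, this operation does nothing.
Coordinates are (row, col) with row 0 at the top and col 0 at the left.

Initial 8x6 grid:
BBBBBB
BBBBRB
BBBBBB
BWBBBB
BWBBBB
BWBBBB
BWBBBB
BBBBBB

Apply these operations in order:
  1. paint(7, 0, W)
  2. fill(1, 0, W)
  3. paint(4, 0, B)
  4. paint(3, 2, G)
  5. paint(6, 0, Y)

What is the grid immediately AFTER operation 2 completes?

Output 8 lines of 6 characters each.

After op 1 paint(7,0,W):
BBBBBB
BBBBRB
BBBBBB
BWBBBB
BWBBBB
BWBBBB
BWBBBB
WBBBBB
After op 2 fill(1,0,W) [42 cells changed]:
WWWWWW
WWWWRW
WWWWWW
WWWWWW
WWWWWW
WWWWWW
WWWWWW
WWWWWW

Answer: WWWWWW
WWWWRW
WWWWWW
WWWWWW
WWWWWW
WWWWWW
WWWWWW
WWWWWW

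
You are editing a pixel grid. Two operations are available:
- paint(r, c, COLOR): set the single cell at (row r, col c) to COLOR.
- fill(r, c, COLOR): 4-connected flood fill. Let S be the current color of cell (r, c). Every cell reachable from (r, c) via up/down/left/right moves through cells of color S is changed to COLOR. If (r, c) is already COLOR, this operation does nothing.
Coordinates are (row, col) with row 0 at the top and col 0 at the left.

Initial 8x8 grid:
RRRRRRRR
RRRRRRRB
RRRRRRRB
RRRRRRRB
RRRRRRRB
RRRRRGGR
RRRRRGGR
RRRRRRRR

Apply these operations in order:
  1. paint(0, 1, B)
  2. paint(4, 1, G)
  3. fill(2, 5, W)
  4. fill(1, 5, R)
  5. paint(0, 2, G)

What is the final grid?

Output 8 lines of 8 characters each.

After op 1 paint(0,1,B):
RBRRRRRR
RRRRRRRB
RRRRRRRB
RRRRRRRB
RRRRRRRB
RRRRRGGR
RRRRRGGR
RRRRRRRR
After op 2 paint(4,1,G):
RBRRRRRR
RRRRRRRB
RRRRRRRB
RRRRRRRB
RGRRRRRB
RRRRRGGR
RRRRRGGR
RRRRRRRR
After op 3 fill(2,5,W) [54 cells changed]:
WBWWWWWW
WWWWWWWB
WWWWWWWB
WWWWWWWB
WGWWWWWB
WWWWWGGW
WWWWWGGW
WWWWWWWW
After op 4 fill(1,5,R) [54 cells changed]:
RBRRRRRR
RRRRRRRB
RRRRRRRB
RRRRRRRB
RGRRRRRB
RRRRRGGR
RRRRRGGR
RRRRRRRR
After op 5 paint(0,2,G):
RBGRRRRR
RRRRRRRB
RRRRRRRB
RRRRRRRB
RGRRRRRB
RRRRRGGR
RRRRRGGR
RRRRRRRR

Answer: RBGRRRRR
RRRRRRRB
RRRRRRRB
RRRRRRRB
RGRRRRRB
RRRRRGGR
RRRRRGGR
RRRRRRRR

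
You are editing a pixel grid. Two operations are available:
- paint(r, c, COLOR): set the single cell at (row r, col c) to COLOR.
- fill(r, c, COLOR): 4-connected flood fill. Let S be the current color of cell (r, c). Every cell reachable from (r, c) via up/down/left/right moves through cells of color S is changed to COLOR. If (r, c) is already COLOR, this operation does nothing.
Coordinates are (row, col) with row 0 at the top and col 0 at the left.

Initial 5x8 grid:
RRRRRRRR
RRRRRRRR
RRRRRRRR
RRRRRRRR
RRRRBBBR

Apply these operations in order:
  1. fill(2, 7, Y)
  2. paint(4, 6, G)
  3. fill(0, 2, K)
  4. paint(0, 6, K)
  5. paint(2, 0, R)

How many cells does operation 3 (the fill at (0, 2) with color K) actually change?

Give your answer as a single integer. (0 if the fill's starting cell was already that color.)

Answer: 37

Derivation:
After op 1 fill(2,7,Y) [37 cells changed]:
YYYYYYYY
YYYYYYYY
YYYYYYYY
YYYYYYYY
YYYYBBBY
After op 2 paint(4,6,G):
YYYYYYYY
YYYYYYYY
YYYYYYYY
YYYYYYYY
YYYYBBGY
After op 3 fill(0,2,K) [37 cells changed]:
KKKKKKKK
KKKKKKKK
KKKKKKKK
KKKKKKKK
KKKKBBGK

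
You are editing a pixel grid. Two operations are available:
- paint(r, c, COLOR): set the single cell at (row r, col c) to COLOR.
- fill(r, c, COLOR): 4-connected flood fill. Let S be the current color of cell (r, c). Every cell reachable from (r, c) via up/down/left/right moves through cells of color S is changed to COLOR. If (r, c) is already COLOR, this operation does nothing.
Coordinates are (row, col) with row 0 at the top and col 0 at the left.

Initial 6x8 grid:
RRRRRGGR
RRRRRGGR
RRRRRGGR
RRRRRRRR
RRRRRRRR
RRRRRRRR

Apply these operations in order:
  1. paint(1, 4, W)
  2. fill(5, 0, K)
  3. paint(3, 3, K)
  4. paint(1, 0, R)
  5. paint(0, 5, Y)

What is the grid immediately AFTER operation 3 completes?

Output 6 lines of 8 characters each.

After op 1 paint(1,4,W):
RRRRRGGR
RRRRWGGR
RRRRRGGR
RRRRRRRR
RRRRRRRR
RRRRRRRR
After op 2 fill(5,0,K) [41 cells changed]:
KKKKKGGK
KKKKWGGK
KKKKKGGK
KKKKKKKK
KKKKKKKK
KKKKKKKK
After op 3 paint(3,3,K):
KKKKKGGK
KKKKWGGK
KKKKKGGK
KKKKKKKK
KKKKKKKK
KKKKKKKK

Answer: KKKKKGGK
KKKKWGGK
KKKKKGGK
KKKKKKKK
KKKKKKKK
KKKKKKKK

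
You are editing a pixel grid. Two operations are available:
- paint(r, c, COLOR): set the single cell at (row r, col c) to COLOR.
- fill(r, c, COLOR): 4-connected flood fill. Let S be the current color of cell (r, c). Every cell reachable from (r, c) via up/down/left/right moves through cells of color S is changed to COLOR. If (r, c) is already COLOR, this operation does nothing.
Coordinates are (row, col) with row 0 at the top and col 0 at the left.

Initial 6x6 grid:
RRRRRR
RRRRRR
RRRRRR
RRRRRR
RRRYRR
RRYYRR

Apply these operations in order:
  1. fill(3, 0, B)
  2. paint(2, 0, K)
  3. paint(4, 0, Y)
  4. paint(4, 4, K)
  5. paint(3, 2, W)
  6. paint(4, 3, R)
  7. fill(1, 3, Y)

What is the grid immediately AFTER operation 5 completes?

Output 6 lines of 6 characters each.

After op 1 fill(3,0,B) [33 cells changed]:
BBBBBB
BBBBBB
BBBBBB
BBBBBB
BBBYBB
BBYYBB
After op 2 paint(2,0,K):
BBBBBB
BBBBBB
KBBBBB
BBBBBB
BBBYBB
BBYYBB
After op 3 paint(4,0,Y):
BBBBBB
BBBBBB
KBBBBB
BBBBBB
YBBYBB
BBYYBB
After op 4 paint(4,4,K):
BBBBBB
BBBBBB
KBBBBB
BBBBBB
YBBYKB
BBYYBB
After op 5 paint(3,2,W):
BBBBBB
BBBBBB
KBBBBB
BBWBBB
YBBYKB
BBYYBB

Answer: BBBBBB
BBBBBB
KBBBBB
BBWBBB
YBBYKB
BBYYBB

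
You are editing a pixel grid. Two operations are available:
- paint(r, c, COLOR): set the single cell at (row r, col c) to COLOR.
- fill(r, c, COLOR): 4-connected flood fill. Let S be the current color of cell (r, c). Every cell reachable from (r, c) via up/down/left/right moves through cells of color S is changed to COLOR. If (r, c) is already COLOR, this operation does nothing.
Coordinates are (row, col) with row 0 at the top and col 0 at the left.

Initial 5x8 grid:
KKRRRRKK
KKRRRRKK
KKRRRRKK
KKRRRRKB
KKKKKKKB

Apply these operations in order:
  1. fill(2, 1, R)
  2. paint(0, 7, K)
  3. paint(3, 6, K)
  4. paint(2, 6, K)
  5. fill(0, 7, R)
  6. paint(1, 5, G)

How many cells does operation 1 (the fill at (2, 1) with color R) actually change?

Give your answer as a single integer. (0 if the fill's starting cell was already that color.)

After op 1 fill(2,1,R) [22 cells changed]:
RRRRRRRR
RRRRRRRR
RRRRRRRR
RRRRRRRB
RRRRRRRB

Answer: 22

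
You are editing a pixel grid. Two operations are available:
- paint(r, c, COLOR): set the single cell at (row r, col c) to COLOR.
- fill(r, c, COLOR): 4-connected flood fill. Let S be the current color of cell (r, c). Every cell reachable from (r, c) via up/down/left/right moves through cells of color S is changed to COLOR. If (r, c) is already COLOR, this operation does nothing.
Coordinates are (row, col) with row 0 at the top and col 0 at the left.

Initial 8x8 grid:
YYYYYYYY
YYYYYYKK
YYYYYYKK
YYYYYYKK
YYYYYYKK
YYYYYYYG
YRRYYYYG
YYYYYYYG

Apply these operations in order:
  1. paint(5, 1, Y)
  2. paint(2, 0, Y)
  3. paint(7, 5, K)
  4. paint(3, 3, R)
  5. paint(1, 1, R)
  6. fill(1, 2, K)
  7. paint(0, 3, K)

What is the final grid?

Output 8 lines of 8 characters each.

Answer: KKKKKKKK
KRKKKKKK
KKKKKKKK
KKKRKKKK
KKKKKKKK
KKKKKKKG
KRRKKKKG
KKKKKKKG

Derivation:
After op 1 paint(5,1,Y):
YYYYYYYY
YYYYYYKK
YYYYYYKK
YYYYYYKK
YYYYYYKK
YYYYYYYG
YRRYYYYG
YYYYYYYG
After op 2 paint(2,0,Y):
YYYYYYYY
YYYYYYKK
YYYYYYKK
YYYYYYKK
YYYYYYKK
YYYYYYYG
YRRYYYYG
YYYYYYYG
After op 3 paint(7,5,K):
YYYYYYYY
YYYYYYKK
YYYYYYKK
YYYYYYKK
YYYYYYKK
YYYYYYYG
YRRYYYYG
YYYYYKYG
After op 4 paint(3,3,R):
YYYYYYYY
YYYYYYKK
YYYYYYKK
YYYRYYKK
YYYYYYKK
YYYYYYYG
YRRYYYYG
YYYYYKYG
After op 5 paint(1,1,R):
YYYYYYYY
YRYYYYKK
YYYYYYKK
YYYRYYKK
YYYYYYKK
YYYYYYYG
YRRYYYYG
YYYYYKYG
After op 6 fill(1,2,K) [48 cells changed]:
KKKKKKKK
KRKKKKKK
KKKKKKKK
KKKRKKKK
KKKKKKKK
KKKKKKKG
KRRKKKKG
KKKKKKKG
After op 7 paint(0,3,K):
KKKKKKKK
KRKKKKKK
KKKKKKKK
KKKRKKKK
KKKKKKKK
KKKKKKKG
KRRKKKKG
KKKKKKKG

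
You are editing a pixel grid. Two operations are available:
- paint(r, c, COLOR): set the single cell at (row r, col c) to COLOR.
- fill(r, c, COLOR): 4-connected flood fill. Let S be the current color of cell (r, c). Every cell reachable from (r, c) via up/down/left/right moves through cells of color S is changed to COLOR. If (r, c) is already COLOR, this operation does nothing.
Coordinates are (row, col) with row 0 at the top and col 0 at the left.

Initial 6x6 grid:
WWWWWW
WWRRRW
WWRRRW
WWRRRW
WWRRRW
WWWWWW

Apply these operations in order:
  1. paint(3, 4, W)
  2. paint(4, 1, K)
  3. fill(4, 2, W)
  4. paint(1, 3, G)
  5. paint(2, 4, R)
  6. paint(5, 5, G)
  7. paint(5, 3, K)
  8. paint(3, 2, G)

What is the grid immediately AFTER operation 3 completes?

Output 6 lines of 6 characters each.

After op 1 paint(3,4,W):
WWWWWW
WWRRRW
WWRRRW
WWRRWW
WWRRRW
WWWWWW
After op 2 paint(4,1,K):
WWWWWW
WWRRRW
WWRRRW
WWRRWW
WKRRRW
WWWWWW
After op 3 fill(4,2,W) [11 cells changed]:
WWWWWW
WWWWWW
WWWWWW
WWWWWW
WKWWWW
WWWWWW

Answer: WWWWWW
WWWWWW
WWWWWW
WWWWWW
WKWWWW
WWWWWW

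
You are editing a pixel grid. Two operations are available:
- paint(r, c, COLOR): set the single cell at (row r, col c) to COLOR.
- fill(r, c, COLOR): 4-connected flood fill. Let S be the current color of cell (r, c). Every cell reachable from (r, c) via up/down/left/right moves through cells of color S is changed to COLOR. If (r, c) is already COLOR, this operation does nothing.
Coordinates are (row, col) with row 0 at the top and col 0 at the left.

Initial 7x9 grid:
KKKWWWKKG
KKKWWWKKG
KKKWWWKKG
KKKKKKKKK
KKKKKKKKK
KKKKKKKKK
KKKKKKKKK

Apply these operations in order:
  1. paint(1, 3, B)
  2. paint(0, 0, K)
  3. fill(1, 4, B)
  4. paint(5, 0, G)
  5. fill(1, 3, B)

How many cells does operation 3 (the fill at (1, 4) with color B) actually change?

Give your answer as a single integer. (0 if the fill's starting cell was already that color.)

Answer: 8

Derivation:
After op 1 paint(1,3,B):
KKKWWWKKG
KKKBWWKKG
KKKWWWKKG
KKKKKKKKK
KKKKKKKKK
KKKKKKKKK
KKKKKKKKK
After op 2 paint(0,0,K):
KKKWWWKKG
KKKBWWKKG
KKKWWWKKG
KKKKKKKKK
KKKKKKKKK
KKKKKKKKK
KKKKKKKKK
After op 3 fill(1,4,B) [8 cells changed]:
KKKBBBKKG
KKKBBBKKG
KKKBBBKKG
KKKKKKKKK
KKKKKKKKK
KKKKKKKKK
KKKKKKKKK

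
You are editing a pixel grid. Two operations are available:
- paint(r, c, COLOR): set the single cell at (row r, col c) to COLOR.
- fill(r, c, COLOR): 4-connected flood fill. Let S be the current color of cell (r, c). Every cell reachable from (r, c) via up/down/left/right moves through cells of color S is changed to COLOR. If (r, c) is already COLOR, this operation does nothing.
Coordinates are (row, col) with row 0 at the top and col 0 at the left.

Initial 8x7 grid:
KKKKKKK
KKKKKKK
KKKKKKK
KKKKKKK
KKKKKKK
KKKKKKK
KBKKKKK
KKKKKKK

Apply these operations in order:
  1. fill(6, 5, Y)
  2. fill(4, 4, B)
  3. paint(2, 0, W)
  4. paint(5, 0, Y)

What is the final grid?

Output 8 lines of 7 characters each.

Answer: BBBBBBB
BBBBBBB
WBBBBBB
BBBBBBB
BBBBBBB
YBBBBBB
BBBBBBB
BBBBBBB

Derivation:
After op 1 fill(6,5,Y) [55 cells changed]:
YYYYYYY
YYYYYYY
YYYYYYY
YYYYYYY
YYYYYYY
YYYYYYY
YBYYYYY
YYYYYYY
After op 2 fill(4,4,B) [55 cells changed]:
BBBBBBB
BBBBBBB
BBBBBBB
BBBBBBB
BBBBBBB
BBBBBBB
BBBBBBB
BBBBBBB
After op 3 paint(2,0,W):
BBBBBBB
BBBBBBB
WBBBBBB
BBBBBBB
BBBBBBB
BBBBBBB
BBBBBBB
BBBBBBB
After op 4 paint(5,0,Y):
BBBBBBB
BBBBBBB
WBBBBBB
BBBBBBB
BBBBBBB
YBBBBBB
BBBBBBB
BBBBBBB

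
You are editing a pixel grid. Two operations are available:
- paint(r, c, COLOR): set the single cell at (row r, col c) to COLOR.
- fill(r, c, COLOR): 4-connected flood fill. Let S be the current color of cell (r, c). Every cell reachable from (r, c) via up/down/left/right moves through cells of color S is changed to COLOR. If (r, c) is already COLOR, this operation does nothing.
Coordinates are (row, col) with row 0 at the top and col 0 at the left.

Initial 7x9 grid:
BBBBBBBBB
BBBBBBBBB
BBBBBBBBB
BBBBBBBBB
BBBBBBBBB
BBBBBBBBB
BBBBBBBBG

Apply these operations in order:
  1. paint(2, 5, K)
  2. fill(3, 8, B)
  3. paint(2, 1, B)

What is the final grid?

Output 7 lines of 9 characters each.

After op 1 paint(2,5,K):
BBBBBBBBB
BBBBBBBBB
BBBBBKBBB
BBBBBBBBB
BBBBBBBBB
BBBBBBBBB
BBBBBBBBG
After op 2 fill(3,8,B) [0 cells changed]:
BBBBBBBBB
BBBBBBBBB
BBBBBKBBB
BBBBBBBBB
BBBBBBBBB
BBBBBBBBB
BBBBBBBBG
After op 3 paint(2,1,B):
BBBBBBBBB
BBBBBBBBB
BBBBBKBBB
BBBBBBBBB
BBBBBBBBB
BBBBBBBBB
BBBBBBBBG

Answer: BBBBBBBBB
BBBBBBBBB
BBBBBKBBB
BBBBBBBBB
BBBBBBBBB
BBBBBBBBB
BBBBBBBBG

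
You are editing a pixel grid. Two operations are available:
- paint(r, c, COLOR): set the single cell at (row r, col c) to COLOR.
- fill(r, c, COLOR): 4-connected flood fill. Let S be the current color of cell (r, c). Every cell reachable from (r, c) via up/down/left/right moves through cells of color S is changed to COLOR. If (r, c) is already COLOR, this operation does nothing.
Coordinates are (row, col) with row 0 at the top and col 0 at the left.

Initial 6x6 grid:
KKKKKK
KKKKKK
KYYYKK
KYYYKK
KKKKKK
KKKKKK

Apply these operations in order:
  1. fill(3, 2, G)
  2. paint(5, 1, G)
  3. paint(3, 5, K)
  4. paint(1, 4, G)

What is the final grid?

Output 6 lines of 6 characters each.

After op 1 fill(3,2,G) [6 cells changed]:
KKKKKK
KKKKKK
KGGGKK
KGGGKK
KKKKKK
KKKKKK
After op 2 paint(5,1,G):
KKKKKK
KKKKKK
KGGGKK
KGGGKK
KKKKKK
KGKKKK
After op 3 paint(3,5,K):
KKKKKK
KKKKKK
KGGGKK
KGGGKK
KKKKKK
KGKKKK
After op 4 paint(1,4,G):
KKKKKK
KKKKGK
KGGGKK
KGGGKK
KKKKKK
KGKKKK

Answer: KKKKKK
KKKKGK
KGGGKK
KGGGKK
KKKKKK
KGKKKK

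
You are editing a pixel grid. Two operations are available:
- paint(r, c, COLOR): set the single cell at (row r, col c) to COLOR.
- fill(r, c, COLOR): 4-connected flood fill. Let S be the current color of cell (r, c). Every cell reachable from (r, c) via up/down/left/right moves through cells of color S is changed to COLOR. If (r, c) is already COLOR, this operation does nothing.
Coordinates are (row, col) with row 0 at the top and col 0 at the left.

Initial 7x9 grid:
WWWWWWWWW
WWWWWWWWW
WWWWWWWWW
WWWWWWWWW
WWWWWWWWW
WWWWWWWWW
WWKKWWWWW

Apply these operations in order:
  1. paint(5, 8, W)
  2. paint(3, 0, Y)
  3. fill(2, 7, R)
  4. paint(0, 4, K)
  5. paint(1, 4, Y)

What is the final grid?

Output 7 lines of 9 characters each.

Answer: RRRRKRRRR
RRRRYRRRR
RRRRRRRRR
YRRRRRRRR
RRRRRRRRR
RRRRRRRRR
RRKKRRRRR

Derivation:
After op 1 paint(5,8,W):
WWWWWWWWW
WWWWWWWWW
WWWWWWWWW
WWWWWWWWW
WWWWWWWWW
WWWWWWWWW
WWKKWWWWW
After op 2 paint(3,0,Y):
WWWWWWWWW
WWWWWWWWW
WWWWWWWWW
YWWWWWWWW
WWWWWWWWW
WWWWWWWWW
WWKKWWWWW
After op 3 fill(2,7,R) [60 cells changed]:
RRRRRRRRR
RRRRRRRRR
RRRRRRRRR
YRRRRRRRR
RRRRRRRRR
RRRRRRRRR
RRKKRRRRR
After op 4 paint(0,4,K):
RRRRKRRRR
RRRRRRRRR
RRRRRRRRR
YRRRRRRRR
RRRRRRRRR
RRRRRRRRR
RRKKRRRRR
After op 5 paint(1,4,Y):
RRRRKRRRR
RRRRYRRRR
RRRRRRRRR
YRRRRRRRR
RRRRRRRRR
RRRRRRRRR
RRKKRRRRR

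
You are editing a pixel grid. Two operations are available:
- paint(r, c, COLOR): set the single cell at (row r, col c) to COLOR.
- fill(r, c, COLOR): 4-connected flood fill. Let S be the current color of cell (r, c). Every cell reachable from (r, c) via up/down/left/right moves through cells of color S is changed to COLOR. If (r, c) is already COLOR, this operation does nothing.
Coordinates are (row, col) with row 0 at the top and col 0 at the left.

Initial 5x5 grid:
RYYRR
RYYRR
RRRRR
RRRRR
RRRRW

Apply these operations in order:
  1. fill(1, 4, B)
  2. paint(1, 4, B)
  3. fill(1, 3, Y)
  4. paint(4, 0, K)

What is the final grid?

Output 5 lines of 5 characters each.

After op 1 fill(1,4,B) [20 cells changed]:
BYYBB
BYYBB
BBBBB
BBBBB
BBBBW
After op 2 paint(1,4,B):
BYYBB
BYYBB
BBBBB
BBBBB
BBBBW
After op 3 fill(1,3,Y) [20 cells changed]:
YYYYY
YYYYY
YYYYY
YYYYY
YYYYW
After op 4 paint(4,0,K):
YYYYY
YYYYY
YYYYY
YYYYY
KYYYW

Answer: YYYYY
YYYYY
YYYYY
YYYYY
KYYYW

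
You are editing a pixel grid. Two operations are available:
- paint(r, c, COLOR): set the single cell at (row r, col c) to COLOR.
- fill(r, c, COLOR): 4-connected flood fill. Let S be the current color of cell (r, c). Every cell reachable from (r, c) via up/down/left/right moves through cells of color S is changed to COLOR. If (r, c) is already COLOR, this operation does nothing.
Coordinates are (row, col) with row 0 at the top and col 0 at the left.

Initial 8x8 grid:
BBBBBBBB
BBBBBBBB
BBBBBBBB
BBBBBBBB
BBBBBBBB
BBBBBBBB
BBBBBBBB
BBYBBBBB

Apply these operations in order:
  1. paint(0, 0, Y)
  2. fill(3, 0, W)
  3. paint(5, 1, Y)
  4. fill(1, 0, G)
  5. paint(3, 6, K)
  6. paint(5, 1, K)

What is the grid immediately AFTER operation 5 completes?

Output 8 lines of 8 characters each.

Answer: YGGGGGGG
GGGGGGGG
GGGGGGGG
GGGGGGKG
GGGGGGGG
GYGGGGGG
GGGGGGGG
GGYGGGGG

Derivation:
After op 1 paint(0,0,Y):
YBBBBBBB
BBBBBBBB
BBBBBBBB
BBBBBBBB
BBBBBBBB
BBBBBBBB
BBBBBBBB
BBYBBBBB
After op 2 fill(3,0,W) [62 cells changed]:
YWWWWWWW
WWWWWWWW
WWWWWWWW
WWWWWWWW
WWWWWWWW
WWWWWWWW
WWWWWWWW
WWYWWWWW
After op 3 paint(5,1,Y):
YWWWWWWW
WWWWWWWW
WWWWWWWW
WWWWWWWW
WWWWWWWW
WYWWWWWW
WWWWWWWW
WWYWWWWW
After op 4 fill(1,0,G) [61 cells changed]:
YGGGGGGG
GGGGGGGG
GGGGGGGG
GGGGGGGG
GGGGGGGG
GYGGGGGG
GGGGGGGG
GGYGGGGG
After op 5 paint(3,6,K):
YGGGGGGG
GGGGGGGG
GGGGGGGG
GGGGGGKG
GGGGGGGG
GYGGGGGG
GGGGGGGG
GGYGGGGG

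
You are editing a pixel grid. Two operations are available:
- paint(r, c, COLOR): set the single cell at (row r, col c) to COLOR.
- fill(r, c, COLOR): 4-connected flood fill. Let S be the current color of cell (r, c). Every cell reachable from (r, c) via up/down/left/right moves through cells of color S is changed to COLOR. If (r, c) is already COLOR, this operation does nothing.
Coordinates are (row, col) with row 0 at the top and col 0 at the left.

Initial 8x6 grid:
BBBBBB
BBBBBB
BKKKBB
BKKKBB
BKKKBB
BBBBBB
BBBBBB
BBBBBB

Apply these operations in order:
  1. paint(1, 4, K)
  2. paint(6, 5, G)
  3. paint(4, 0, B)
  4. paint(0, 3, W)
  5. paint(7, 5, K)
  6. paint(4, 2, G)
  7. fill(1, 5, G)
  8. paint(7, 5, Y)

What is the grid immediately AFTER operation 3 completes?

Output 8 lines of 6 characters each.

After op 1 paint(1,4,K):
BBBBBB
BBBBKB
BKKKBB
BKKKBB
BKKKBB
BBBBBB
BBBBBB
BBBBBB
After op 2 paint(6,5,G):
BBBBBB
BBBBKB
BKKKBB
BKKKBB
BKKKBB
BBBBBB
BBBBBG
BBBBBB
After op 3 paint(4,0,B):
BBBBBB
BBBBKB
BKKKBB
BKKKBB
BKKKBB
BBBBBB
BBBBBG
BBBBBB

Answer: BBBBBB
BBBBKB
BKKKBB
BKKKBB
BKKKBB
BBBBBB
BBBBBG
BBBBBB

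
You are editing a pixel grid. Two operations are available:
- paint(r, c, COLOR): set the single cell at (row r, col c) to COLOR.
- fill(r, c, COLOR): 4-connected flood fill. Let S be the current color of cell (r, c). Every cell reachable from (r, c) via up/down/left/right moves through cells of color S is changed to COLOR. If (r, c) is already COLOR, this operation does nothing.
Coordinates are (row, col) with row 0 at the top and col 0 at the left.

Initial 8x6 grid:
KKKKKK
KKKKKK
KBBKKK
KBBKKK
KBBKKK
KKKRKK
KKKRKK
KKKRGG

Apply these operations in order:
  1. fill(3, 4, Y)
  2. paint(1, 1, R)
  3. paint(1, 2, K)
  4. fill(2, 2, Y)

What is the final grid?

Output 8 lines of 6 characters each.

After op 1 fill(3,4,Y) [37 cells changed]:
YYYYYY
YYYYYY
YBBYYY
YBBYYY
YBBYYY
YYYRYY
YYYRYY
YYYRGG
After op 2 paint(1,1,R):
YYYYYY
YRYYYY
YBBYYY
YBBYYY
YBBYYY
YYYRYY
YYYRYY
YYYRGG
After op 3 paint(1,2,K):
YYYYYY
YRKYYY
YBBYYY
YBBYYY
YBBYYY
YYYRYY
YYYRYY
YYYRGG
After op 4 fill(2,2,Y) [6 cells changed]:
YYYYYY
YRKYYY
YYYYYY
YYYYYY
YYYYYY
YYYRYY
YYYRYY
YYYRGG

Answer: YYYYYY
YRKYYY
YYYYYY
YYYYYY
YYYYYY
YYYRYY
YYYRYY
YYYRGG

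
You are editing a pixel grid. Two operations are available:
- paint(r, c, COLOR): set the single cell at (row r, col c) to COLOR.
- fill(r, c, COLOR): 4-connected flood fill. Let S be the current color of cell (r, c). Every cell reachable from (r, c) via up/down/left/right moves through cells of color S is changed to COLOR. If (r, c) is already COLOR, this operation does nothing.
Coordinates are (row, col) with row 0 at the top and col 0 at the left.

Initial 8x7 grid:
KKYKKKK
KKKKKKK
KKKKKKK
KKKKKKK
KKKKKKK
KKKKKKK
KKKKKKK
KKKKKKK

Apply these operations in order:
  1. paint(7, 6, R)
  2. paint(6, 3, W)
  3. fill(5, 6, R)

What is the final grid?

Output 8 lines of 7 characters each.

After op 1 paint(7,6,R):
KKYKKKK
KKKKKKK
KKKKKKK
KKKKKKK
KKKKKKK
KKKKKKK
KKKKKKK
KKKKKKR
After op 2 paint(6,3,W):
KKYKKKK
KKKKKKK
KKKKKKK
KKKKKKK
KKKKKKK
KKKKKKK
KKKWKKK
KKKKKKR
After op 3 fill(5,6,R) [53 cells changed]:
RRYRRRR
RRRRRRR
RRRRRRR
RRRRRRR
RRRRRRR
RRRRRRR
RRRWRRR
RRRRRRR

Answer: RRYRRRR
RRRRRRR
RRRRRRR
RRRRRRR
RRRRRRR
RRRRRRR
RRRWRRR
RRRRRRR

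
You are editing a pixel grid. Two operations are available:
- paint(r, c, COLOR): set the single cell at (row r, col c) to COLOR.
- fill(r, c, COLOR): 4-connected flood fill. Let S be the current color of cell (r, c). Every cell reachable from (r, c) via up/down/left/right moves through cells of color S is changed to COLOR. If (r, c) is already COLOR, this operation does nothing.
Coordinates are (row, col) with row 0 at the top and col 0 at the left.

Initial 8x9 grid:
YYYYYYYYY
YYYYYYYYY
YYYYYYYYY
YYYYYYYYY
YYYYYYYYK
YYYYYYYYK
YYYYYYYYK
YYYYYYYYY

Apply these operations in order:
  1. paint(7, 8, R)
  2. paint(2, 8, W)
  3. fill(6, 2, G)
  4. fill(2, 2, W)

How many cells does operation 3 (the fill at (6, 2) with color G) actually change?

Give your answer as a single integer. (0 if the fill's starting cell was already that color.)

Answer: 67

Derivation:
After op 1 paint(7,8,R):
YYYYYYYYY
YYYYYYYYY
YYYYYYYYY
YYYYYYYYY
YYYYYYYYK
YYYYYYYYK
YYYYYYYYK
YYYYYYYYR
After op 2 paint(2,8,W):
YYYYYYYYY
YYYYYYYYY
YYYYYYYYW
YYYYYYYYY
YYYYYYYYK
YYYYYYYYK
YYYYYYYYK
YYYYYYYYR
After op 3 fill(6,2,G) [67 cells changed]:
GGGGGGGGG
GGGGGGGGG
GGGGGGGGW
GGGGGGGGG
GGGGGGGGK
GGGGGGGGK
GGGGGGGGK
GGGGGGGGR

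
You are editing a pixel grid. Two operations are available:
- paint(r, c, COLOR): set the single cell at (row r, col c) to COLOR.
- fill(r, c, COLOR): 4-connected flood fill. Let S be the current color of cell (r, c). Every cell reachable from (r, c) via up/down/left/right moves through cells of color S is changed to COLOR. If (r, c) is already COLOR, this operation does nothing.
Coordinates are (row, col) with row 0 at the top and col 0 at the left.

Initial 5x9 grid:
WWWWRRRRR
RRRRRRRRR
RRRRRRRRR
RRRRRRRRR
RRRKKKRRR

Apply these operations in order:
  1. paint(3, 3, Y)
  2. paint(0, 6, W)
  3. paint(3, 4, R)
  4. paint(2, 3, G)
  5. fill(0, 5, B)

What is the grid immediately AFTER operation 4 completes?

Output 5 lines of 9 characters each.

After op 1 paint(3,3,Y):
WWWWRRRRR
RRRRRRRRR
RRRRRRRRR
RRRYRRRRR
RRRKKKRRR
After op 2 paint(0,6,W):
WWWWRRWRR
RRRRRRRRR
RRRRRRRRR
RRRYRRRRR
RRRKKKRRR
After op 3 paint(3,4,R):
WWWWRRWRR
RRRRRRRRR
RRRRRRRRR
RRRYRRRRR
RRRKKKRRR
After op 4 paint(2,3,G):
WWWWRRWRR
RRRRRRRRR
RRRGRRRRR
RRRYRRRRR
RRRKKKRRR

Answer: WWWWRRWRR
RRRRRRRRR
RRRGRRRRR
RRRYRRRRR
RRRKKKRRR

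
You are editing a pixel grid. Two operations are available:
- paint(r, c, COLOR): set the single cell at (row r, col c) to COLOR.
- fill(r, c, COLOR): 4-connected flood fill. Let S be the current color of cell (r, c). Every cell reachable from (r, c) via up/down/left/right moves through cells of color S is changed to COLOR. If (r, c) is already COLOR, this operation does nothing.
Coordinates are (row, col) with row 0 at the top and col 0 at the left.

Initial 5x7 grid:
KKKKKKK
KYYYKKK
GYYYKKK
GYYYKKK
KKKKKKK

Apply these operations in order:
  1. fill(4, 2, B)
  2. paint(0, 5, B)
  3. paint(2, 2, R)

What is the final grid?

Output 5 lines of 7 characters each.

Answer: BBBBBBB
BYYYBBB
GYRYBBB
GYYYBBB
BBBBBBB

Derivation:
After op 1 fill(4,2,B) [24 cells changed]:
BBBBBBB
BYYYBBB
GYYYBBB
GYYYBBB
BBBBBBB
After op 2 paint(0,5,B):
BBBBBBB
BYYYBBB
GYYYBBB
GYYYBBB
BBBBBBB
After op 3 paint(2,2,R):
BBBBBBB
BYYYBBB
GYRYBBB
GYYYBBB
BBBBBBB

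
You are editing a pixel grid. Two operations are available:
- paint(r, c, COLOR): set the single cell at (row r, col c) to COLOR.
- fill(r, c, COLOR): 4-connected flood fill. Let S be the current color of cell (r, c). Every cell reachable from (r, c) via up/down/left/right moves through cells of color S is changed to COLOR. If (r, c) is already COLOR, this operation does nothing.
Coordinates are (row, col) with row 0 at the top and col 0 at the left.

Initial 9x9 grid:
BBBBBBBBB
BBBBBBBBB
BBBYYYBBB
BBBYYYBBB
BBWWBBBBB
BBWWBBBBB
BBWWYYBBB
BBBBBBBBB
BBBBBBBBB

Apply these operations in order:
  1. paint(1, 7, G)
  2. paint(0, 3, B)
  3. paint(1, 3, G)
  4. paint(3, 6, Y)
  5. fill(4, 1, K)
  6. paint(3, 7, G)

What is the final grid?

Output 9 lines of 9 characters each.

After op 1 paint(1,7,G):
BBBBBBBBB
BBBBBBBGB
BBBYYYBBB
BBBYYYBBB
BBWWBBBBB
BBWWBBBBB
BBWWYYBBB
BBBBBBBBB
BBBBBBBBB
After op 2 paint(0,3,B):
BBBBBBBBB
BBBBBBBGB
BBBYYYBBB
BBBYYYBBB
BBWWBBBBB
BBWWBBBBB
BBWWYYBBB
BBBBBBBBB
BBBBBBBBB
After op 3 paint(1,3,G):
BBBBBBBBB
BBBGBBBGB
BBBYYYBBB
BBBYYYBBB
BBWWBBBBB
BBWWBBBBB
BBWWYYBBB
BBBBBBBBB
BBBBBBBBB
After op 4 paint(3,6,Y):
BBBBBBBBB
BBBGBBBGB
BBBYYYBBB
BBBYYYYBB
BBWWBBBBB
BBWWBBBBB
BBWWYYBBB
BBBBBBBBB
BBBBBBBBB
After op 5 fill(4,1,K) [64 cells changed]:
KKKKKKKKK
KKKGKKKGK
KKKYYYKKK
KKKYYYYKK
KKWWKKKKK
KKWWKKKKK
KKWWYYKKK
KKKKKKKKK
KKKKKKKKK
After op 6 paint(3,7,G):
KKKKKKKKK
KKKGKKKGK
KKKYYYKKK
KKKYYYYGK
KKWWKKKKK
KKWWKKKKK
KKWWYYKKK
KKKKKKKKK
KKKKKKKKK

Answer: KKKKKKKKK
KKKGKKKGK
KKKYYYKKK
KKKYYYYGK
KKWWKKKKK
KKWWKKKKK
KKWWYYKKK
KKKKKKKKK
KKKKKKKKK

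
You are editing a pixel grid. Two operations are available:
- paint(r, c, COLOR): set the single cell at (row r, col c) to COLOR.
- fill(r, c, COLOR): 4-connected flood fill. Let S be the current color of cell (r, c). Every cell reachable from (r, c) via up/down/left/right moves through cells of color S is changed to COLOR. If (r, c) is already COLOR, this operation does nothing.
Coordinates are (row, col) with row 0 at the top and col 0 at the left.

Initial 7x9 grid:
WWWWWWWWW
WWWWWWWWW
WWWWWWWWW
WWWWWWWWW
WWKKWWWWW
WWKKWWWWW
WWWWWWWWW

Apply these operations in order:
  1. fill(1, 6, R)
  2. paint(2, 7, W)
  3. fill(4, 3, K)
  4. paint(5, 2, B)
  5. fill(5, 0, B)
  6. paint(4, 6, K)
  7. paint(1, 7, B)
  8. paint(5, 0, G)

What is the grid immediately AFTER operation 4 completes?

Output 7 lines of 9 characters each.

Answer: RRRRRRRRR
RRRRRRRRR
RRRRRRRWR
RRRRRRRRR
RRKKRRRRR
RRBKRRRRR
RRRRRRRRR

Derivation:
After op 1 fill(1,6,R) [59 cells changed]:
RRRRRRRRR
RRRRRRRRR
RRRRRRRRR
RRRRRRRRR
RRKKRRRRR
RRKKRRRRR
RRRRRRRRR
After op 2 paint(2,7,W):
RRRRRRRRR
RRRRRRRRR
RRRRRRRWR
RRRRRRRRR
RRKKRRRRR
RRKKRRRRR
RRRRRRRRR
After op 3 fill(4,3,K) [0 cells changed]:
RRRRRRRRR
RRRRRRRRR
RRRRRRRWR
RRRRRRRRR
RRKKRRRRR
RRKKRRRRR
RRRRRRRRR
After op 4 paint(5,2,B):
RRRRRRRRR
RRRRRRRRR
RRRRRRRWR
RRRRRRRRR
RRKKRRRRR
RRBKRRRRR
RRRRRRRRR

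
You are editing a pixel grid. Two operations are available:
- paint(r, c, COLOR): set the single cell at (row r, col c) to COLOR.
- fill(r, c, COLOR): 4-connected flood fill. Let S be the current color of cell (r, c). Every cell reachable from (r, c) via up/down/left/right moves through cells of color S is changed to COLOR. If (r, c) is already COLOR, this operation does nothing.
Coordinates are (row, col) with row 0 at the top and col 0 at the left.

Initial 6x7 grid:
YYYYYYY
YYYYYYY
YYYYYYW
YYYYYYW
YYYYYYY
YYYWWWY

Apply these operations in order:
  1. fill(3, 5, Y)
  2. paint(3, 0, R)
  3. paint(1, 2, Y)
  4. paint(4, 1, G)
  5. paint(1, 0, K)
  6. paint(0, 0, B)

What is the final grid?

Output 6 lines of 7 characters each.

After op 1 fill(3,5,Y) [0 cells changed]:
YYYYYYY
YYYYYYY
YYYYYYW
YYYYYYW
YYYYYYY
YYYWWWY
After op 2 paint(3,0,R):
YYYYYYY
YYYYYYY
YYYYYYW
RYYYYYW
YYYYYYY
YYYWWWY
After op 3 paint(1,2,Y):
YYYYYYY
YYYYYYY
YYYYYYW
RYYYYYW
YYYYYYY
YYYWWWY
After op 4 paint(4,1,G):
YYYYYYY
YYYYYYY
YYYYYYW
RYYYYYW
YGYYYYY
YYYWWWY
After op 5 paint(1,0,K):
YYYYYYY
KYYYYYY
YYYYYYW
RYYYYYW
YGYYYYY
YYYWWWY
After op 6 paint(0,0,B):
BYYYYYY
KYYYYYY
YYYYYYW
RYYYYYW
YGYYYYY
YYYWWWY

Answer: BYYYYYY
KYYYYYY
YYYYYYW
RYYYYYW
YGYYYYY
YYYWWWY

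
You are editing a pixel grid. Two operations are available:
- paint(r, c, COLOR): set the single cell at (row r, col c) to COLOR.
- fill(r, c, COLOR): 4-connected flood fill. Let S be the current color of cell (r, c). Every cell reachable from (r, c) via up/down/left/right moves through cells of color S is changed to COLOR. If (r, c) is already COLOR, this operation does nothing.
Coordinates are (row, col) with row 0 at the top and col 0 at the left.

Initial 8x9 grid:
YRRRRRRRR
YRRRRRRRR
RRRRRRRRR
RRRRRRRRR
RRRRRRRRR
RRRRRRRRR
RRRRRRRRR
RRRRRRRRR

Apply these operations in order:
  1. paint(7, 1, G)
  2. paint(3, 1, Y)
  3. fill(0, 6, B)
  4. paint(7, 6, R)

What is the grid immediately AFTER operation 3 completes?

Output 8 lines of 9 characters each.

Answer: YBBBBBBBB
YBBBBBBBB
BBBBBBBBB
BYBBBBBBB
BBBBBBBBB
BBBBBBBBB
BBBBBBBBB
BGBBBBBBB

Derivation:
After op 1 paint(7,1,G):
YRRRRRRRR
YRRRRRRRR
RRRRRRRRR
RRRRRRRRR
RRRRRRRRR
RRRRRRRRR
RRRRRRRRR
RGRRRRRRR
After op 2 paint(3,1,Y):
YRRRRRRRR
YRRRRRRRR
RRRRRRRRR
RYRRRRRRR
RRRRRRRRR
RRRRRRRRR
RRRRRRRRR
RGRRRRRRR
After op 3 fill(0,6,B) [68 cells changed]:
YBBBBBBBB
YBBBBBBBB
BBBBBBBBB
BYBBBBBBB
BBBBBBBBB
BBBBBBBBB
BBBBBBBBB
BGBBBBBBB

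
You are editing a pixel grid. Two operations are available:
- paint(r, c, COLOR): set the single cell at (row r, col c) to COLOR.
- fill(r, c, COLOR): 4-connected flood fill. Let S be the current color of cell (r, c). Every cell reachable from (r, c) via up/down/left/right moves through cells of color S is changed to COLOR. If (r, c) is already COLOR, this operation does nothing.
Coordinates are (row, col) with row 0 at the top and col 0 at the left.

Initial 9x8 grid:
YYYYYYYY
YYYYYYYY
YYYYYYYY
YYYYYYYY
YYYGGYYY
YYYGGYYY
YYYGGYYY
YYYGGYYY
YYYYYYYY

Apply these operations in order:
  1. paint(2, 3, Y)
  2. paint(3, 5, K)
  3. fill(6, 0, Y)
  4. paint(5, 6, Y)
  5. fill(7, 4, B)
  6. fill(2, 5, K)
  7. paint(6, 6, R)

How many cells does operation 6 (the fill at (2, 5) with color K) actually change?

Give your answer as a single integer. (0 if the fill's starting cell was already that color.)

After op 1 paint(2,3,Y):
YYYYYYYY
YYYYYYYY
YYYYYYYY
YYYYYYYY
YYYGGYYY
YYYGGYYY
YYYGGYYY
YYYGGYYY
YYYYYYYY
After op 2 paint(3,5,K):
YYYYYYYY
YYYYYYYY
YYYYYYYY
YYYYYKYY
YYYGGYYY
YYYGGYYY
YYYGGYYY
YYYGGYYY
YYYYYYYY
After op 3 fill(6,0,Y) [0 cells changed]:
YYYYYYYY
YYYYYYYY
YYYYYYYY
YYYYYKYY
YYYGGYYY
YYYGGYYY
YYYGGYYY
YYYGGYYY
YYYYYYYY
After op 4 paint(5,6,Y):
YYYYYYYY
YYYYYYYY
YYYYYYYY
YYYYYKYY
YYYGGYYY
YYYGGYYY
YYYGGYYY
YYYGGYYY
YYYYYYYY
After op 5 fill(7,4,B) [8 cells changed]:
YYYYYYYY
YYYYYYYY
YYYYYYYY
YYYYYKYY
YYYBBYYY
YYYBBYYY
YYYBBYYY
YYYBBYYY
YYYYYYYY
After op 6 fill(2,5,K) [63 cells changed]:
KKKKKKKK
KKKKKKKK
KKKKKKKK
KKKKKKKK
KKKBBKKK
KKKBBKKK
KKKBBKKK
KKKBBKKK
KKKKKKKK

Answer: 63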